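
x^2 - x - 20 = (x - 5)*(x + 4)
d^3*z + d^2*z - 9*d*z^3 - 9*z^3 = (d - 3*z)*(d + 3*z)*(d*z + z)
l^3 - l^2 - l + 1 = (l - 1)^2*(l + 1)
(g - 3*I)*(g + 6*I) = g^2 + 3*I*g + 18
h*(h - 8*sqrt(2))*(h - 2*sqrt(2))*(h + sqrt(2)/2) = h^4 - 19*sqrt(2)*h^3/2 + 22*h^2 + 16*sqrt(2)*h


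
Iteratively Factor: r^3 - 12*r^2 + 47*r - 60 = (r - 5)*(r^2 - 7*r + 12) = (r - 5)*(r - 3)*(r - 4)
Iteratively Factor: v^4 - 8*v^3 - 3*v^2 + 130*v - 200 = (v + 4)*(v^3 - 12*v^2 + 45*v - 50) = (v - 5)*(v + 4)*(v^2 - 7*v + 10) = (v - 5)^2*(v + 4)*(v - 2)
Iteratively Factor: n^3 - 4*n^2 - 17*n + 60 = (n - 3)*(n^2 - n - 20) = (n - 3)*(n + 4)*(n - 5)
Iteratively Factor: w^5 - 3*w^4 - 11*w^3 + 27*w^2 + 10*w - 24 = (w + 3)*(w^4 - 6*w^3 + 7*w^2 + 6*w - 8) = (w - 4)*(w + 3)*(w^3 - 2*w^2 - w + 2) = (w - 4)*(w - 2)*(w + 3)*(w^2 - 1) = (w - 4)*(w - 2)*(w + 1)*(w + 3)*(w - 1)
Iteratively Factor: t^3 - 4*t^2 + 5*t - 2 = (t - 2)*(t^2 - 2*t + 1) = (t - 2)*(t - 1)*(t - 1)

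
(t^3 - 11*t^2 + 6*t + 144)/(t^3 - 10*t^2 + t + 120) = (t - 6)/(t - 5)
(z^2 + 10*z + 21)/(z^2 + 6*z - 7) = (z + 3)/(z - 1)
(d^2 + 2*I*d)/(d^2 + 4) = d/(d - 2*I)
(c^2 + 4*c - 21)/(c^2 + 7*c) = (c - 3)/c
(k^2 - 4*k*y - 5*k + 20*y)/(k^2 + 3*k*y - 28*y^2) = (k - 5)/(k + 7*y)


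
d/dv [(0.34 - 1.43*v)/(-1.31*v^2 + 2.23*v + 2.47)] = (-1.8733*v^2 + 0.8908*v - 4.2903)/(1.7161*v^4 - 5.8426*v^3 - 1.4985*v^2 + 11.0162*v + 6.1009)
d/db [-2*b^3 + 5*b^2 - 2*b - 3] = -6*b^2 + 10*b - 2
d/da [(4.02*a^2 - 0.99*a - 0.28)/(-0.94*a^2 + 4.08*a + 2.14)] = (15.471*a^2 + 16.6792*a - 0.9762)/(0.8836*a^4 - 7.6704*a^3 + 12.6232*a^2 + 17.4624*a + 4.5796)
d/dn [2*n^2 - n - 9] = 4*n - 1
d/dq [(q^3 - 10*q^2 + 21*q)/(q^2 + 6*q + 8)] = (q^4 + 12*q^3 - 57*q^2 - 160*q + 168)/(q^4 + 12*q^3 + 52*q^2 + 96*q + 64)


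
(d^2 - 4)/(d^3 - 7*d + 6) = (d + 2)/(d^2 + 2*d - 3)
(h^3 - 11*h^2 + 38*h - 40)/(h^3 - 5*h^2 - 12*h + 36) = (h^2 - 9*h + 20)/(h^2 - 3*h - 18)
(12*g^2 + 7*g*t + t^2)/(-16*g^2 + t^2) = (3*g + t)/(-4*g + t)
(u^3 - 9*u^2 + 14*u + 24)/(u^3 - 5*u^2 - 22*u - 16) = (u^2 - 10*u + 24)/(u^2 - 6*u - 16)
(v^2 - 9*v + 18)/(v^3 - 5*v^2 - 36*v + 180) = (v - 3)/(v^2 + v - 30)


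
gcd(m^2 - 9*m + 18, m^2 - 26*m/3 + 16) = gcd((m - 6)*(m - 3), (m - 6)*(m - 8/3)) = m - 6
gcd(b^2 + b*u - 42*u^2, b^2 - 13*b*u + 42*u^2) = -b + 6*u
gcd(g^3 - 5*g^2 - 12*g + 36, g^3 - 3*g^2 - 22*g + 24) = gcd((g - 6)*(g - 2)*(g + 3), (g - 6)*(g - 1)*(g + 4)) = g - 6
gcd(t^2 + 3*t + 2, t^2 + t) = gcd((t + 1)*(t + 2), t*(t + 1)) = t + 1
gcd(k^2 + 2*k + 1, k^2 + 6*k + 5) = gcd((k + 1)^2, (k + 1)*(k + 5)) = k + 1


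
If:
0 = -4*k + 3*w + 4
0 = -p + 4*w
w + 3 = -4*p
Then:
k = 59/68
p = -12/17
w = -3/17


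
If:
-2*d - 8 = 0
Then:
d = -4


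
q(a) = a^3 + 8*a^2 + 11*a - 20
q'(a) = 3*a^2 + 16*a + 11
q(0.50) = -12.38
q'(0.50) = 19.75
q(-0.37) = -23.03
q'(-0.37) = 5.49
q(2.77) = 93.11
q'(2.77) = 78.34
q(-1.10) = -23.75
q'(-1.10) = -2.97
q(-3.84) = -0.90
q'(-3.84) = -6.20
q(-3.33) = -4.84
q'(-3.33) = -9.01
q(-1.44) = -22.24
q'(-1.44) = -5.82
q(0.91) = -2.61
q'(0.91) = 28.04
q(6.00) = 550.00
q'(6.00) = 215.00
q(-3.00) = -8.00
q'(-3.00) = -10.00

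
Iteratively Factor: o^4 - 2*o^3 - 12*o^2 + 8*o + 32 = (o - 2)*(o^3 - 12*o - 16) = (o - 2)*(o + 2)*(o^2 - 2*o - 8) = (o - 4)*(o - 2)*(o + 2)*(o + 2)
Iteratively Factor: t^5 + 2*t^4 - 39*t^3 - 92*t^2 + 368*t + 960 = (t + 4)*(t^4 - 2*t^3 - 31*t^2 + 32*t + 240) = (t + 3)*(t + 4)*(t^3 - 5*t^2 - 16*t + 80) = (t + 3)*(t + 4)^2*(t^2 - 9*t + 20) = (t - 4)*(t + 3)*(t + 4)^2*(t - 5)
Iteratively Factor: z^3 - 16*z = (z + 4)*(z^2 - 4*z) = (z - 4)*(z + 4)*(z)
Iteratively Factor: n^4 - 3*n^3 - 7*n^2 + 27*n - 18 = (n + 3)*(n^3 - 6*n^2 + 11*n - 6) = (n - 3)*(n + 3)*(n^2 - 3*n + 2) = (n - 3)*(n - 2)*(n + 3)*(n - 1)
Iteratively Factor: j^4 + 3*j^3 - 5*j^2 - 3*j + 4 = (j - 1)*(j^3 + 4*j^2 - j - 4) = (j - 1)^2*(j^2 + 5*j + 4) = (j - 1)^2*(j + 1)*(j + 4)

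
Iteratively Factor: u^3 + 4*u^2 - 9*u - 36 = (u + 3)*(u^2 + u - 12) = (u + 3)*(u + 4)*(u - 3)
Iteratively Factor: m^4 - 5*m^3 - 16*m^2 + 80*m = (m + 4)*(m^3 - 9*m^2 + 20*m) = (m - 4)*(m + 4)*(m^2 - 5*m) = (m - 5)*(m - 4)*(m + 4)*(m)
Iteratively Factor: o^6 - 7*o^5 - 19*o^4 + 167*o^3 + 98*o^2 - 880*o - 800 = (o + 4)*(o^5 - 11*o^4 + 25*o^3 + 67*o^2 - 170*o - 200) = (o - 5)*(o + 4)*(o^4 - 6*o^3 - 5*o^2 + 42*o + 40) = (o - 5)^2*(o + 4)*(o^3 - o^2 - 10*o - 8) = (o - 5)^2*(o + 2)*(o + 4)*(o^2 - 3*o - 4) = (o - 5)^2*(o - 4)*(o + 2)*(o + 4)*(o + 1)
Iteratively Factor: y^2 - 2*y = (y - 2)*(y)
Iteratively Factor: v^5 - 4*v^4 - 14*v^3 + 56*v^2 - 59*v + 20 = (v - 1)*(v^4 - 3*v^3 - 17*v^2 + 39*v - 20) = (v - 1)^2*(v^3 - 2*v^2 - 19*v + 20) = (v - 5)*(v - 1)^2*(v^2 + 3*v - 4) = (v - 5)*(v - 1)^3*(v + 4)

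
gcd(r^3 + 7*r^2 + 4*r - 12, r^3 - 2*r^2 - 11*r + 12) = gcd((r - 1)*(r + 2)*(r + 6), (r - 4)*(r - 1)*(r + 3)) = r - 1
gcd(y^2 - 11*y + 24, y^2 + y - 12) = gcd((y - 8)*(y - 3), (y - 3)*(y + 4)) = y - 3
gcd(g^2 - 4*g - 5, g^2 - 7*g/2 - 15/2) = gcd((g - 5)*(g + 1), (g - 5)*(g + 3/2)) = g - 5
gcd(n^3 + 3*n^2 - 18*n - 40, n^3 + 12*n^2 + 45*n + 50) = n^2 + 7*n + 10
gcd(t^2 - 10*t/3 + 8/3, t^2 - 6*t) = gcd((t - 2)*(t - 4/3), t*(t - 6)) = 1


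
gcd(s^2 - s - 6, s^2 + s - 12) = s - 3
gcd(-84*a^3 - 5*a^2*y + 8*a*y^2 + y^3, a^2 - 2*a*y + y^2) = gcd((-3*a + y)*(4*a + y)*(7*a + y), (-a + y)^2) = 1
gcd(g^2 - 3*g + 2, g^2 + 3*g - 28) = 1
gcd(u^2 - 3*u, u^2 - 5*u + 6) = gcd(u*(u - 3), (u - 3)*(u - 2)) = u - 3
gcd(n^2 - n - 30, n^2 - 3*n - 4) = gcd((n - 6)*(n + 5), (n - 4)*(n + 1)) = 1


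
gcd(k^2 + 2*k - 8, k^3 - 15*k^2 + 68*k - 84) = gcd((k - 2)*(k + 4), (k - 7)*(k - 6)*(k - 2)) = k - 2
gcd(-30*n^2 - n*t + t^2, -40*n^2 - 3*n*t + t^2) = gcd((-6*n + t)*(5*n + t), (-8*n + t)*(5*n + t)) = 5*n + t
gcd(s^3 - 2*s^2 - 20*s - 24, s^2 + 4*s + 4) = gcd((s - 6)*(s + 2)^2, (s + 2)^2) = s^2 + 4*s + 4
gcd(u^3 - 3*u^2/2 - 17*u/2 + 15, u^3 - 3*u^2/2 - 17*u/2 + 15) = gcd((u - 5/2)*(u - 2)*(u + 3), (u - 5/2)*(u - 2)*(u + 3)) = u^3 - 3*u^2/2 - 17*u/2 + 15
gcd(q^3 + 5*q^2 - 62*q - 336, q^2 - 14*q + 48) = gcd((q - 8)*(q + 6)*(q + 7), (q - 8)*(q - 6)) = q - 8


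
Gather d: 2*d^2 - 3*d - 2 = 2*d^2 - 3*d - 2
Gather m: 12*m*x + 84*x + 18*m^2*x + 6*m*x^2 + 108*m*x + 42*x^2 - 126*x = 18*m^2*x + m*(6*x^2 + 120*x) + 42*x^2 - 42*x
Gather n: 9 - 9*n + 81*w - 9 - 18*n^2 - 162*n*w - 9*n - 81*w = -18*n^2 + n*(-162*w - 18)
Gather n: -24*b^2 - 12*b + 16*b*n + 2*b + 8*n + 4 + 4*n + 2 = -24*b^2 - 10*b + n*(16*b + 12) + 6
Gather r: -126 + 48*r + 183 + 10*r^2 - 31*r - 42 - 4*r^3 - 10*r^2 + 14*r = -4*r^3 + 31*r + 15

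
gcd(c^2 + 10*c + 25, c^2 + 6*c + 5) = c + 5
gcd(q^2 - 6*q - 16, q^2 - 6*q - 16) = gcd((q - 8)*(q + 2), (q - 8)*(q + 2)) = q^2 - 6*q - 16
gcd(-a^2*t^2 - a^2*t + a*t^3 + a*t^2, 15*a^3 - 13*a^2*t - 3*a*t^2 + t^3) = -a + t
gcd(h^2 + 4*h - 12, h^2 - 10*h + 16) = h - 2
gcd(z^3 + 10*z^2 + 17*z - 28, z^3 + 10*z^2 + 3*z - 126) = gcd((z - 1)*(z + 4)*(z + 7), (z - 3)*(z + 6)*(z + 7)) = z + 7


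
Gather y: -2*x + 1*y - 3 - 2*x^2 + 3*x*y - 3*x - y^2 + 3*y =-2*x^2 - 5*x - y^2 + y*(3*x + 4) - 3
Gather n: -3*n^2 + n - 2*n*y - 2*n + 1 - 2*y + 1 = -3*n^2 + n*(-2*y - 1) - 2*y + 2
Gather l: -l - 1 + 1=-l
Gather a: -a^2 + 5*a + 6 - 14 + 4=-a^2 + 5*a - 4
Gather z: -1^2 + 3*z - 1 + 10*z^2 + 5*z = 10*z^2 + 8*z - 2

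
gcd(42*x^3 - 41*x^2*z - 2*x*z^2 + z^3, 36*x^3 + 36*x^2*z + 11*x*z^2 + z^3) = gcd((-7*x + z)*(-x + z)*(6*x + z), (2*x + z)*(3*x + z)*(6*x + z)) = 6*x + z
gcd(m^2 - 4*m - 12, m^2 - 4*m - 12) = m^2 - 4*m - 12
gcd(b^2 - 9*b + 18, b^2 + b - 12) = b - 3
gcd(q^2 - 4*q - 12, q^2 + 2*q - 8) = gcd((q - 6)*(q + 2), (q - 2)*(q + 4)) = 1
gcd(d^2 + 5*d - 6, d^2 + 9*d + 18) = d + 6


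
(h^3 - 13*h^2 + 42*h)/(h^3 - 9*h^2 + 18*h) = (h - 7)/(h - 3)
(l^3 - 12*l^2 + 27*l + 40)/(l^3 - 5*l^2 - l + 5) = (l - 8)/(l - 1)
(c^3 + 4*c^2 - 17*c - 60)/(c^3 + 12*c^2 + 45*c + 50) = (c^2 - c - 12)/(c^2 + 7*c + 10)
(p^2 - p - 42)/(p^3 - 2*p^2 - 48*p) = (p - 7)/(p*(p - 8))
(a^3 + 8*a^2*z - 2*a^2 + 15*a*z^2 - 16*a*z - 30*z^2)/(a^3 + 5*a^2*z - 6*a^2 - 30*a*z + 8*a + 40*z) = (a + 3*z)/(a - 4)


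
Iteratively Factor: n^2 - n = (n)*(n - 1)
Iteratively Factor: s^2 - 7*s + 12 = (s - 4)*(s - 3)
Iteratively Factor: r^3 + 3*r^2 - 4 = (r + 2)*(r^2 + r - 2) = (r + 2)^2*(r - 1)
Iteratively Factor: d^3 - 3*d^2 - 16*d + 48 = (d - 4)*(d^2 + d - 12) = (d - 4)*(d + 4)*(d - 3)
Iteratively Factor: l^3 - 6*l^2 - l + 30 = (l - 3)*(l^2 - 3*l - 10) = (l - 3)*(l + 2)*(l - 5)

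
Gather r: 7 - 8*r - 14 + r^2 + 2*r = r^2 - 6*r - 7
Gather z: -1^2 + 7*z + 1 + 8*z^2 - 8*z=8*z^2 - z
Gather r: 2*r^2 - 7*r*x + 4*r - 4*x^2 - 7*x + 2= 2*r^2 + r*(4 - 7*x) - 4*x^2 - 7*x + 2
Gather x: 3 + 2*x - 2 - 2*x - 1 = 0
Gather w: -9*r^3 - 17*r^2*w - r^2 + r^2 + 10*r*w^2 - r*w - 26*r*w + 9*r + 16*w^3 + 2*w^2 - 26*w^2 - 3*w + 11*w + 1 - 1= -9*r^3 + 9*r + 16*w^3 + w^2*(10*r - 24) + w*(-17*r^2 - 27*r + 8)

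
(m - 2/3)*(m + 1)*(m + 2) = m^3 + 7*m^2/3 - 4/3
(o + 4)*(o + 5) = o^2 + 9*o + 20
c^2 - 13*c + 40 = (c - 8)*(c - 5)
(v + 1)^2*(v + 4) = v^3 + 6*v^2 + 9*v + 4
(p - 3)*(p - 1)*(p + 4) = p^3 - 13*p + 12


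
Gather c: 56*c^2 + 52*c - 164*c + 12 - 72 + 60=56*c^2 - 112*c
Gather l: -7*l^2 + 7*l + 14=-7*l^2 + 7*l + 14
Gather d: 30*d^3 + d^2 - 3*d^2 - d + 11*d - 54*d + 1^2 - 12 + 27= 30*d^3 - 2*d^2 - 44*d + 16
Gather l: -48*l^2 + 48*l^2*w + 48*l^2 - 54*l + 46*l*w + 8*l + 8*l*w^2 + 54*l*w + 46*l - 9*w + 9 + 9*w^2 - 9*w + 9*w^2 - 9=48*l^2*w + l*(8*w^2 + 100*w) + 18*w^2 - 18*w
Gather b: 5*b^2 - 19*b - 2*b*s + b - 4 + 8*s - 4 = 5*b^2 + b*(-2*s - 18) + 8*s - 8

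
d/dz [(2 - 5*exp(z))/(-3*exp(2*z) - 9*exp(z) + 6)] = (-5*exp(2*z) + 4*exp(z) - 4)*exp(z)/(3*(exp(4*z) + 6*exp(3*z) + 5*exp(2*z) - 12*exp(z) + 4))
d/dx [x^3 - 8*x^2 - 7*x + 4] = 3*x^2 - 16*x - 7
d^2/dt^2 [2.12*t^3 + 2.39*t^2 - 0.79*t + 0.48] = 12.72*t + 4.78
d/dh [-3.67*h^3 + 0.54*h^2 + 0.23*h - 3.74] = -11.01*h^2 + 1.08*h + 0.23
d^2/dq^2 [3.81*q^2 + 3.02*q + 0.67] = 7.62000000000000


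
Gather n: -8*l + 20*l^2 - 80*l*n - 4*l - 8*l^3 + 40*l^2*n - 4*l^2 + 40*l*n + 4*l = -8*l^3 + 16*l^2 - 8*l + n*(40*l^2 - 40*l)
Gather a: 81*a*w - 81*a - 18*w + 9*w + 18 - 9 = a*(81*w - 81) - 9*w + 9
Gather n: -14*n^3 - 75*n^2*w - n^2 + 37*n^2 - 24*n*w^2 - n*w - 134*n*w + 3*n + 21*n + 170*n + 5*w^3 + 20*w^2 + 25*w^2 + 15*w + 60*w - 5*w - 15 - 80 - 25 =-14*n^3 + n^2*(36 - 75*w) + n*(-24*w^2 - 135*w + 194) + 5*w^3 + 45*w^2 + 70*w - 120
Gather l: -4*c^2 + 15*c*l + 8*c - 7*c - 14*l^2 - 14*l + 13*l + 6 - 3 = -4*c^2 + c - 14*l^2 + l*(15*c - 1) + 3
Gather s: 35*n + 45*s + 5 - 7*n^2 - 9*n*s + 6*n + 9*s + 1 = -7*n^2 + 41*n + s*(54 - 9*n) + 6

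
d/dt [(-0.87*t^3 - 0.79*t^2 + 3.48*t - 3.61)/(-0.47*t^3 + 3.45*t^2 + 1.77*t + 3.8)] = (-3.3728*t^4 + 0.1914*t^3 - 28.4124*t^2 + 18.905*t + 19.6137)/(0.2209*t^6 - 3.243*t^5 + 10.2387*t^4 + 8.641*t^3 + 29.3529*t^2 + 13.452*t + 14.44)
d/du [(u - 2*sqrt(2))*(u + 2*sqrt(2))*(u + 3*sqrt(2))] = 3*u^2 + 6*sqrt(2)*u - 8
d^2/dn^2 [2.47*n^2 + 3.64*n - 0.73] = 4.94000000000000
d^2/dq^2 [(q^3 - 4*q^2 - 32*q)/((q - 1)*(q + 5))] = 10*(q^3 - 24*q^2 - 81*q - 148)/(q^6 + 12*q^5 + 33*q^4 - 56*q^3 - 165*q^2 + 300*q - 125)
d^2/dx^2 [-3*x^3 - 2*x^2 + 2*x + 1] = -18*x - 4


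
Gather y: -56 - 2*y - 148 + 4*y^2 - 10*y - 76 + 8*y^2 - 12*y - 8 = 12*y^2 - 24*y - 288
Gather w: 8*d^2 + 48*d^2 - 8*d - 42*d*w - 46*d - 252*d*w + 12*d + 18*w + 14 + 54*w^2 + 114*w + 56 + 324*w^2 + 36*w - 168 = 56*d^2 - 42*d + 378*w^2 + w*(168 - 294*d) - 98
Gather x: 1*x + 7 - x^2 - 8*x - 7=-x^2 - 7*x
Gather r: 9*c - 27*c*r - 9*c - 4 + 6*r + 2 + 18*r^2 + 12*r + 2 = 18*r^2 + r*(18 - 27*c)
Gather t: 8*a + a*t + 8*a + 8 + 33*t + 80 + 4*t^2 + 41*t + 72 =16*a + 4*t^2 + t*(a + 74) + 160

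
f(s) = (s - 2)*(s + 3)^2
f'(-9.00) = 168.00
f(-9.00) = -396.00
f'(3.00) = 48.00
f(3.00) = 36.00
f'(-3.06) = 0.61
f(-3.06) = -0.02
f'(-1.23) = -8.30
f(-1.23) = -10.12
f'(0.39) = 0.58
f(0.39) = -18.50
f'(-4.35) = 18.97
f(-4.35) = -11.57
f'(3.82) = 71.34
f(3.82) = 84.65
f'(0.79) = 5.19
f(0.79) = -17.38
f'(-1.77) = -7.76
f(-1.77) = -5.70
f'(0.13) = -1.91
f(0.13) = -18.32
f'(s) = (s - 2)*(2*s + 6) + (s + 3)^2 = (s + 3)*(3*s - 1)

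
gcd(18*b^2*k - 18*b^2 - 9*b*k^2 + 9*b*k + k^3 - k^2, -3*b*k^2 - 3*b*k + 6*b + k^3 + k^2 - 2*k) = 3*b*k - 3*b - k^2 + k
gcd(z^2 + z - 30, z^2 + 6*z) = z + 6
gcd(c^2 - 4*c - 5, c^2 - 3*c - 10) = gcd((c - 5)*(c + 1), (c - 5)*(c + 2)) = c - 5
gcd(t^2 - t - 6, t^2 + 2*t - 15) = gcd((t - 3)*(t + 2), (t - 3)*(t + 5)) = t - 3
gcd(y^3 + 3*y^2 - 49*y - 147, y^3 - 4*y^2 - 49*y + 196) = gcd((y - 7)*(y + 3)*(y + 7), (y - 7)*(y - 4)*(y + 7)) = y^2 - 49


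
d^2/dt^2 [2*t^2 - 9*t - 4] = 4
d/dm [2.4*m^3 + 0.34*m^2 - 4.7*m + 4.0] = 7.2*m^2 + 0.68*m - 4.7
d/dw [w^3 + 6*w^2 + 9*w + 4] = 3*w^2 + 12*w + 9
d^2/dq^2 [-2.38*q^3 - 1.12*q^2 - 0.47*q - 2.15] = -14.28*q - 2.24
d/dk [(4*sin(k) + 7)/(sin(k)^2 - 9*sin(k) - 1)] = (-14*sin(k) + 4*cos(k)^2 + 55)*cos(k)/(9*sin(k) + cos(k)^2)^2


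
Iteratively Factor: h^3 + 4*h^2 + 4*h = (h + 2)*(h^2 + 2*h) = h*(h + 2)*(h + 2)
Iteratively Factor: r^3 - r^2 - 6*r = (r)*(r^2 - r - 6) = r*(r + 2)*(r - 3)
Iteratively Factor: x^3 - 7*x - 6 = (x - 3)*(x^2 + 3*x + 2) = (x - 3)*(x + 1)*(x + 2)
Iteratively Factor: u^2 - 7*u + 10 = (u - 5)*(u - 2)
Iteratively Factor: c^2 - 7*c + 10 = (c - 5)*(c - 2)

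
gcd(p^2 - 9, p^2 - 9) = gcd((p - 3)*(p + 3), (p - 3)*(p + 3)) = p^2 - 9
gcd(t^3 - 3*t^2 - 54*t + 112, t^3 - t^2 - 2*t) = t - 2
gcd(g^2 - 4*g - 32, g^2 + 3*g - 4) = g + 4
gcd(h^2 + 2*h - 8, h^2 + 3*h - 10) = h - 2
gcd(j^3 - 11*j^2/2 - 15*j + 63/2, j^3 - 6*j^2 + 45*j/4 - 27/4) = j - 3/2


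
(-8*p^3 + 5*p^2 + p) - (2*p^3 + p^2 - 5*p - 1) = -10*p^3 + 4*p^2 + 6*p + 1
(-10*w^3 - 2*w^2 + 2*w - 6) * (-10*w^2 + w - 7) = 100*w^5 + 10*w^4 + 48*w^3 + 76*w^2 - 20*w + 42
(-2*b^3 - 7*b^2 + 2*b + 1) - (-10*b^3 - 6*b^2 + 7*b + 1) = 8*b^3 - b^2 - 5*b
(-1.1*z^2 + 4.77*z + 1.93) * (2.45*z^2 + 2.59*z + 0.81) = -2.695*z^4 + 8.8375*z^3 + 16.1918*z^2 + 8.8624*z + 1.5633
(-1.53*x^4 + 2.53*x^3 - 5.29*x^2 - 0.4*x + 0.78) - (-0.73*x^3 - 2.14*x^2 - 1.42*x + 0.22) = -1.53*x^4 + 3.26*x^3 - 3.15*x^2 + 1.02*x + 0.56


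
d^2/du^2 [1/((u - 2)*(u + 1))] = 2*((u - 2)^2 + (u - 2)*(u + 1) + (u + 1)^2)/((u - 2)^3*(u + 1)^3)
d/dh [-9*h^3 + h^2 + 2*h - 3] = -27*h^2 + 2*h + 2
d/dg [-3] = 0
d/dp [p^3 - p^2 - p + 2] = 3*p^2 - 2*p - 1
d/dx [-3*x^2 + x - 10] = 1 - 6*x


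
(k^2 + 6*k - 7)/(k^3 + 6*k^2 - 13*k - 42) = (k - 1)/(k^2 - k - 6)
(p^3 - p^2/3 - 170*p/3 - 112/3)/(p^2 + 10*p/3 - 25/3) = (3*p^3 - p^2 - 170*p - 112)/(3*p^2 + 10*p - 25)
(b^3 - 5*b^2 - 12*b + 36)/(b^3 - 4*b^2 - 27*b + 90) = (b^2 + b - 6)/(b^2 + 2*b - 15)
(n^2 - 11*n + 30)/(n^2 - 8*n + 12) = (n - 5)/(n - 2)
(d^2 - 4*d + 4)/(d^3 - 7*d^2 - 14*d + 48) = (d - 2)/(d^2 - 5*d - 24)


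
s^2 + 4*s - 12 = (s - 2)*(s + 6)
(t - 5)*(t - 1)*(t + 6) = t^3 - 31*t + 30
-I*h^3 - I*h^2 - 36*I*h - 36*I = (h - 6*I)*(h + 6*I)*(-I*h - I)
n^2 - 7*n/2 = n*(n - 7/2)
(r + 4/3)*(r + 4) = r^2 + 16*r/3 + 16/3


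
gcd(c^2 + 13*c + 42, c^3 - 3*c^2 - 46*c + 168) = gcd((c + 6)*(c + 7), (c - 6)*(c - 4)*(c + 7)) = c + 7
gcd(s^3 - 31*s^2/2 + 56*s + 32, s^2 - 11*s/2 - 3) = s + 1/2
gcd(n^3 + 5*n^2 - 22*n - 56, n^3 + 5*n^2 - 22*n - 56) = n^3 + 5*n^2 - 22*n - 56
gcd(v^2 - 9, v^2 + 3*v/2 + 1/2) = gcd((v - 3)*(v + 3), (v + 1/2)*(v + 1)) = 1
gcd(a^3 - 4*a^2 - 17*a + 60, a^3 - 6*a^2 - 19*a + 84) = a^2 + a - 12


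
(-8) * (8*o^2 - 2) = 16 - 64*o^2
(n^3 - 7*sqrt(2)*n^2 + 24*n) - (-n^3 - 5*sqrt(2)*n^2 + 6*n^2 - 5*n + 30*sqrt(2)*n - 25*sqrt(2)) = 2*n^3 - 6*n^2 - 2*sqrt(2)*n^2 - 30*sqrt(2)*n + 29*n + 25*sqrt(2)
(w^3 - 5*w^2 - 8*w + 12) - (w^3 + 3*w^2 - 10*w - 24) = -8*w^2 + 2*w + 36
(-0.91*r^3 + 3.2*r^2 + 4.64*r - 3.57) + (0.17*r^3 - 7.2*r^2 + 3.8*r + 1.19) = -0.74*r^3 - 4.0*r^2 + 8.44*r - 2.38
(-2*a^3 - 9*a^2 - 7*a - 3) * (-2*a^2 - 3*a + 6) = 4*a^5 + 24*a^4 + 29*a^3 - 27*a^2 - 33*a - 18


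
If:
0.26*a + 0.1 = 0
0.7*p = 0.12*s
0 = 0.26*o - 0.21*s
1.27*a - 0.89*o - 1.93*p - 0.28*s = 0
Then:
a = -0.38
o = -0.30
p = -0.06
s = -0.37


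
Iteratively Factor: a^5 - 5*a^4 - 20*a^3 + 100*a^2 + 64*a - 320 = (a - 5)*(a^4 - 20*a^2 + 64) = (a - 5)*(a - 4)*(a^3 + 4*a^2 - 4*a - 16) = (a - 5)*(a - 4)*(a + 4)*(a^2 - 4) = (a - 5)*(a - 4)*(a + 2)*(a + 4)*(a - 2)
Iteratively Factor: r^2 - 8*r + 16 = (r - 4)*(r - 4)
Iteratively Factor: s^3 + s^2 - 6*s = (s)*(s^2 + s - 6) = s*(s - 2)*(s + 3)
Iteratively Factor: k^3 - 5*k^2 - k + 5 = (k - 5)*(k^2 - 1) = (k - 5)*(k + 1)*(k - 1)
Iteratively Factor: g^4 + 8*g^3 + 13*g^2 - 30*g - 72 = (g - 2)*(g^3 + 10*g^2 + 33*g + 36) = (g - 2)*(g + 3)*(g^2 + 7*g + 12) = (g - 2)*(g + 3)^2*(g + 4)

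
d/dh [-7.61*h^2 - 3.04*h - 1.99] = -15.22*h - 3.04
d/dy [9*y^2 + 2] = 18*y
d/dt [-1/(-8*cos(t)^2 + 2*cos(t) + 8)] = (8*cos(t) - 1)*sin(t)/(2*(4*sin(t)^2 + cos(t))^2)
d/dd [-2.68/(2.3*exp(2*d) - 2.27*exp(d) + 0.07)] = (12.328*exp(d) - 6.0836)*exp(d)/(2.3*exp(2*d) - 2.27*exp(d) + 0.07)^2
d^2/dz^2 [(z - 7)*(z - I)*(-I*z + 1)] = I*(14 - 6*z)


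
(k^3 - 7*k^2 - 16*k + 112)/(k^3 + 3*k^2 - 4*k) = (k^2 - 11*k + 28)/(k*(k - 1))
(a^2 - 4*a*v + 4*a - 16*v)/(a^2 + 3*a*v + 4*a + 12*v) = (a - 4*v)/(a + 3*v)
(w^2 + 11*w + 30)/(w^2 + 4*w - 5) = (w + 6)/(w - 1)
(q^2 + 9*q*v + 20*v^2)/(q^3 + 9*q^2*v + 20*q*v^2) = 1/q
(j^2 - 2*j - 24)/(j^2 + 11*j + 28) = (j - 6)/(j + 7)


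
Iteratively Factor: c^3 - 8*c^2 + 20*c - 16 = (c - 2)*(c^2 - 6*c + 8) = (c - 2)^2*(c - 4)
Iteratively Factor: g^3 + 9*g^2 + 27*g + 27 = (g + 3)*(g^2 + 6*g + 9) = (g + 3)^2*(g + 3)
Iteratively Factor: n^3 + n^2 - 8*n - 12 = (n + 2)*(n^2 - n - 6) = (n + 2)^2*(n - 3)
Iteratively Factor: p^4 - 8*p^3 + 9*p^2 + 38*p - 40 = (p - 1)*(p^3 - 7*p^2 + 2*p + 40) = (p - 5)*(p - 1)*(p^2 - 2*p - 8) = (p - 5)*(p - 1)*(p + 2)*(p - 4)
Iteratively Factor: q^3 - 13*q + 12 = (q - 1)*(q^2 + q - 12) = (q - 3)*(q - 1)*(q + 4)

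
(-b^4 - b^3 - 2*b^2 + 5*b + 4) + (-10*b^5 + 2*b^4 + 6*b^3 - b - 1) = -10*b^5 + b^4 + 5*b^3 - 2*b^2 + 4*b + 3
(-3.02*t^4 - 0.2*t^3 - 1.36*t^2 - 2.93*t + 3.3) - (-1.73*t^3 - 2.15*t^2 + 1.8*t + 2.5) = -3.02*t^4 + 1.53*t^3 + 0.79*t^2 - 4.73*t + 0.8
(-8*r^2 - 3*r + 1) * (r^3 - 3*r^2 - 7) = -8*r^5 + 21*r^4 + 10*r^3 + 53*r^2 + 21*r - 7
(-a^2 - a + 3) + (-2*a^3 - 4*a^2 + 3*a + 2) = -2*a^3 - 5*a^2 + 2*a + 5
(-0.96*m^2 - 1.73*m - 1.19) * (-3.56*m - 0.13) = 3.4176*m^3 + 6.2836*m^2 + 4.4613*m + 0.1547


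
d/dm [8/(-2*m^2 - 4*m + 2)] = 8*(m + 1)/(m^2 + 2*m - 1)^2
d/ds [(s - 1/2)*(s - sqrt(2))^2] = (s - sqrt(2))*(3*s - sqrt(2) - 1)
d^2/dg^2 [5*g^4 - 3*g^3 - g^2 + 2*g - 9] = 60*g^2 - 18*g - 2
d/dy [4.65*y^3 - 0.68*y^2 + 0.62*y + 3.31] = 13.95*y^2 - 1.36*y + 0.62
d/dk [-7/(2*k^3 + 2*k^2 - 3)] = 14*k*(3*k + 2)/(2*k^3 + 2*k^2 - 3)^2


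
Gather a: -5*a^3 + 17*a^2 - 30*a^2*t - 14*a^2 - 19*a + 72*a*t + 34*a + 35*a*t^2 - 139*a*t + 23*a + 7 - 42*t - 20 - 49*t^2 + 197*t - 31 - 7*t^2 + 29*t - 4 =-5*a^3 + a^2*(3 - 30*t) + a*(35*t^2 - 67*t + 38) - 56*t^2 + 184*t - 48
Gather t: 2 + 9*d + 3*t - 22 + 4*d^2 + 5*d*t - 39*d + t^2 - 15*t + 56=4*d^2 - 30*d + t^2 + t*(5*d - 12) + 36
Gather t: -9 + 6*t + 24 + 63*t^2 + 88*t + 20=63*t^2 + 94*t + 35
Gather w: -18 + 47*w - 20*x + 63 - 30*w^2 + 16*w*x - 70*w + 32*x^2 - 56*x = -30*w^2 + w*(16*x - 23) + 32*x^2 - 76*x + 45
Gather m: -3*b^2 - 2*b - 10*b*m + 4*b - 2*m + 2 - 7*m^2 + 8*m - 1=-3*b^2 + 2*b - 7*m^2 + m*(6 - 10*b) + 1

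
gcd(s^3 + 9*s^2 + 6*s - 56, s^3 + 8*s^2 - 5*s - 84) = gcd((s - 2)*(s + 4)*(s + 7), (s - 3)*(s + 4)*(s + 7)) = s^2 + 11*s + 28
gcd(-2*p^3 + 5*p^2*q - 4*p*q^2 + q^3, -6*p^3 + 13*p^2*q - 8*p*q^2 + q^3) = p^2 - 2*p*q + q^2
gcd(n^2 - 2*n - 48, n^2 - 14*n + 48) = n - 8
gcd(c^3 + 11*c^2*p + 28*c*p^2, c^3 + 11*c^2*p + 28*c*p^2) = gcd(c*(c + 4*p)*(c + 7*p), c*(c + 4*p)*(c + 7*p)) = c^3 + 11*c^2*p + 28*c*p^2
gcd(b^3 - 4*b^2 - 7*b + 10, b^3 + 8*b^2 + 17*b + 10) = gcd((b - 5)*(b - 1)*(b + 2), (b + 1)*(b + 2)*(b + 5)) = b + 2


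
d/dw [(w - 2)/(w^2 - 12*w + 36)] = (-w - 2)/(w^3 - 18*w^2 + 108*w - 216)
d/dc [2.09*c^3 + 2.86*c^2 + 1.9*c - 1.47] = 6.27*c^2 + 5.72*c + 1.9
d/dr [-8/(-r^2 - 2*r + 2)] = 16*(-r - 1)/(r^2 + 2*r - 2)^2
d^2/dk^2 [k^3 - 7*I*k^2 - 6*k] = 6*k - 14*I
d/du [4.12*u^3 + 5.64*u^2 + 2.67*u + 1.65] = 12.36*u^2 + 11.28*u + 2.67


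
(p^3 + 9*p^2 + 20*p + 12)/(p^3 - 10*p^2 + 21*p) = (p^3 + 9*p^2 + 20*p + 12)/(p*(p^2 - 10*p + 21))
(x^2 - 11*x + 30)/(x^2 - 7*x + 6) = (x - 5)/(x - 1)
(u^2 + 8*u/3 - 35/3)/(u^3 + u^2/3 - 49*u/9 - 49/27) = 9*(u + 5)/(9*u^2 + 24*u + 7)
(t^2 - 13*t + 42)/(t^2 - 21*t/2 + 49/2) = 2*(t - 6)/(2*t - 7)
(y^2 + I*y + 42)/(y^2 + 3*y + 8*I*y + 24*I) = (y^2 + I*y + 42)/(y^2 + y*(3 + 8*I) + 24*I)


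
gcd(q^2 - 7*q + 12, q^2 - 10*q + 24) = q - 4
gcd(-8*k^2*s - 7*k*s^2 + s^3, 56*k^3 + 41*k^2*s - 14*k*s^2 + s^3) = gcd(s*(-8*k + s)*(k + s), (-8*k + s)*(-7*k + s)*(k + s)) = -8*k^2 - 7*k*s + s^2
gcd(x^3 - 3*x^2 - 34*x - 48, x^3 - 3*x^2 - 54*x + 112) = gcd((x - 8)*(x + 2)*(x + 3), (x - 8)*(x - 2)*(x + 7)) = x - 8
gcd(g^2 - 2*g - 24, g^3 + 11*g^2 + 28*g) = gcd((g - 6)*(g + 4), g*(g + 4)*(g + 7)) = g + 4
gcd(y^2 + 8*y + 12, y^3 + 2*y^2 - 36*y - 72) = y^2 + 8*y + 12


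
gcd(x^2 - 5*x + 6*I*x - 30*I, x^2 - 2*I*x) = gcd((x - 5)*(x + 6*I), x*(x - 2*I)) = 1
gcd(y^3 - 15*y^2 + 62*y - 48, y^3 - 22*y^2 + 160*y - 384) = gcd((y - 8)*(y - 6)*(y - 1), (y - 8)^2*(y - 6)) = y^2 - 14*y + 48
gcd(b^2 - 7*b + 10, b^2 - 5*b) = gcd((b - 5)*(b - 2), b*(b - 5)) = b - 5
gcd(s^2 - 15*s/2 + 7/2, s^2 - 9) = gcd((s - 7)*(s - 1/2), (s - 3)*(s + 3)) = 1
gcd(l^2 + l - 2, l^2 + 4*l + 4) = l + 2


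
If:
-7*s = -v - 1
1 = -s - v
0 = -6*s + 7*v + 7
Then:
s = 0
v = -1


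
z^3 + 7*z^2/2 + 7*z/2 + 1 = (z + 1/2)*(z + 1)*(z + 2)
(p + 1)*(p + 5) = p^2 + 6*p + 5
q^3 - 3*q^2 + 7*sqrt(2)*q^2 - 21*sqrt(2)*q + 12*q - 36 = (q - 3)*(q + sqrt(2))*(q + 6*sqrt(2))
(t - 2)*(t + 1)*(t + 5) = t^3 + 4*t^2 - 7*t - 10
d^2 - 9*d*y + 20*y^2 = (d - 5*y)*(d - 4*y)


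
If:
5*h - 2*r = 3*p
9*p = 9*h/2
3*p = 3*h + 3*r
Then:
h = 0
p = 0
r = 0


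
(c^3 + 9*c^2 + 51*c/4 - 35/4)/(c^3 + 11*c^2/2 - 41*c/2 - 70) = (c - 1/2)/(c - 4)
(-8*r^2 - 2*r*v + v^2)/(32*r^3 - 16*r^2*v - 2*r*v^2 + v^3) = (-2*r - v)/(8*r^2 - 2*r*v - v^2)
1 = 1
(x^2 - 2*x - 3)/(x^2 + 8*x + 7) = (x - 3)/(x + 7)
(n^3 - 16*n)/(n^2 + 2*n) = (n^2 - 16)/(n + 2)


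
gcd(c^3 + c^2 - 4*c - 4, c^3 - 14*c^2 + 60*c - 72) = c - 2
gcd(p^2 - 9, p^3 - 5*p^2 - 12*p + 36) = p + 3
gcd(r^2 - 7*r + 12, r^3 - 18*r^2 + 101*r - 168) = r - 3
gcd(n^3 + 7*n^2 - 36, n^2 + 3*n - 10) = n - 2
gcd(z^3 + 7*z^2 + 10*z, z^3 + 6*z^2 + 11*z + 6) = z + 2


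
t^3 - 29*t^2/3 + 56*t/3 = t*(t - 7)*(t - 8/3)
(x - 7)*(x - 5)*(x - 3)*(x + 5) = x^4 - 10*x^3 - 4*x^2 + 250*x - 525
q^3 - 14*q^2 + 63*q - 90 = (q - 6)*(q - 5)*(q - 3)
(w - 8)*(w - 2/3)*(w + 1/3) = w^3 - 25*w^2/3 + 22*w/9 + 16/9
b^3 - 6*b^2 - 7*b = b*(b - 7)*(b + 1)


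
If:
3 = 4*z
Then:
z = 3/4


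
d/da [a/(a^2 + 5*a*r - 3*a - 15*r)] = (a^2 + 5*a*r - a*(2*a + 5*r - 3) - 3*a - 15*r)/(a^2 + 5*a*r - 3*a - 15*r)^2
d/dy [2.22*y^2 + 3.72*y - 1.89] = 4.44*y + 3.72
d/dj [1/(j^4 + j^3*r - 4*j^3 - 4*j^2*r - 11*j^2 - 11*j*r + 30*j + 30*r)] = (-4*j^3 - 3*j^2*r + 12*j^2 + 8*j*r + 22*j + 11*r - 30)/(j^4 + j^3*r - 4*j^3 - 4*j^2*r - 11*j^2 - 11*j*r + 30*j + 30*r)^2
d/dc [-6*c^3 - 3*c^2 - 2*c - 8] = -18*c^2 - 6*c - 2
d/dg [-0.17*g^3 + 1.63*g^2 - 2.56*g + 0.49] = -0.51*g^2 + 3.26*g - 2.56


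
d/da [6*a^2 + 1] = 12*a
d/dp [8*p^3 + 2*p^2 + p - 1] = 24*p^2 + 4*p + 1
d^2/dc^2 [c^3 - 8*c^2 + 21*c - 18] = 6*c - 16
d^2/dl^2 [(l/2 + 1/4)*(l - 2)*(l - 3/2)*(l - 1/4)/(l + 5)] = 3*(16*l^4 + 196*l^3 + 540*l^2 - 1300*l + 233)/(16*(l^3 + 15*l^2 + 75*l + 125))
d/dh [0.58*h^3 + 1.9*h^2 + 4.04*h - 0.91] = 1.74*h^2 + 3.8*h + 4.04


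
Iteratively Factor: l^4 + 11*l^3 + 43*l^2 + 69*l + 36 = (l + 1)*(l^3 + 10*l^2 + 33*l + 36) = (l + 1)*(l + 3)*(l^2 + 7*l + 12) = (l + 1)*(l + 3)*(l + 4)*(l + 3)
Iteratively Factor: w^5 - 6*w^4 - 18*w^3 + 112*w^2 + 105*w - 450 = (w - 5)*(w^4 - w^3 - 23*w^2 - 3*w + 90) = (w - 5)*(w + 3)*(w^3 - 4*w^2 - 11*w + 30) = (w - 5)^2*(w + 3)*(w^2 + w - 6) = (w - 5)^2*(w - 2)*(w + 3)*(w + 3)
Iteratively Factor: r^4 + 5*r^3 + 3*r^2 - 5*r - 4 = (r + 4)*(r^3 + r^2 - r - 1) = (r - 1)*(r + 4)*(r^2 + 2*r + 1) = (r - 1)*(r + 1)*(r + 4)*(r + 1)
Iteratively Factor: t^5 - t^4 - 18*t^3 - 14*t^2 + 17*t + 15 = (t - 5)*(t^4 + 4*t^3 + 2*t^2 - 4*t - 3) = (t - 5)*(t - 1)*(t^3 + 5*t^2 + 7*t + 3) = (t - 5)*(t - 1)*(t + 3)*(t^2 + 2*t + 1) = (t - 5)*(t - 1)*(t + 1)*(t + 3)*(t + 1)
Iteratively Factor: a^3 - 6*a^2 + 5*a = (a)*(a^2 - 6*a + 5) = a*(a - 1)*(a - 5)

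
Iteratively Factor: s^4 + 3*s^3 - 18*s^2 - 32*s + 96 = (s + 4)*(s^3 - s^2 - 14*s + 24) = (s - 3)*(s + 4)*(s^2 + 2*s - 8) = (s - 3)*(s - 2)*(s + 4)*(s + 4)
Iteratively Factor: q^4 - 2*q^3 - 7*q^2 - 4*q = (q + 1)*(q^3 - 3*q^2 - 4*q) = (q - 4)*(q + 1)*(q^2 + q) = q*(q - 4)*(q + 1)*(q + 1)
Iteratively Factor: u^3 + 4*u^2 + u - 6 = (u + 3)*(u^2 + u - 2) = (u + 2)*(u + 3)*(u - 1)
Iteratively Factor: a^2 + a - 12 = (a - 3)*(a + 4)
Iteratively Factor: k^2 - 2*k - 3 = (k - 3)*(k + 1)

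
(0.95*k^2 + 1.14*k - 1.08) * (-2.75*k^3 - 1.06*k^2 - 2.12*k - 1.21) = -2.6125*k^5 - 4.142*k^4 - 0.2524*k^3 - 2.4215*k^2 + 0.9102*k + 1.3068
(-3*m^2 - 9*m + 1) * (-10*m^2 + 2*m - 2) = 30*m^4 + 84*m^3 - 22*m^2 + 20*m - 2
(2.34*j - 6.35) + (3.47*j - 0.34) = 5.81*j - 6.69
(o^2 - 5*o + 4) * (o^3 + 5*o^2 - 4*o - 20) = o^5 - 25*o^3 + 20*o^2 + 84*o - 80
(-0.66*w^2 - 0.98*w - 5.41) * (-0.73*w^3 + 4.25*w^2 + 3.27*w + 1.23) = 0.4818*w^5 - 2.0896*w^4 - 2.3739*w^3 - 27.0089*w^2 - 18.8961*w - 6.6543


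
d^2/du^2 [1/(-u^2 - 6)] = 6*(2 - u^2)/(u^2 + 6)^3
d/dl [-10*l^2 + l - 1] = 1 - 20*l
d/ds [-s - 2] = -1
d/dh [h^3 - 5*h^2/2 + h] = 3*h^2 - 5*h + 1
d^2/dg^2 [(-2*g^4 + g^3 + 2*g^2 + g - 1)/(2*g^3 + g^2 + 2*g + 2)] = 2*(12*g^6 + 12*g^5 - 102*g^4 - 141*g^3 - 87*g^2 + 12*g + 2)/(8*g^9 + 12*g^8 + 30*g^7 + 49*g^6 + 54*g^5 + 66*g^4 + 56*g^3 + 36*g^2 + 24*g + 8)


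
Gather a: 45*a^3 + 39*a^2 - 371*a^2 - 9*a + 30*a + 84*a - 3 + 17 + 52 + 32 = 45*a^3 - 332*a^2 + 105*a + 98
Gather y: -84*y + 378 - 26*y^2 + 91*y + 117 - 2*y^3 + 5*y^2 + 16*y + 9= -2*y^3 - 21*y^2 + 23*y + 504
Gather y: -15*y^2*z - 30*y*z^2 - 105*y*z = -15*y^2*z + y*(-30*z^2 - 105*z)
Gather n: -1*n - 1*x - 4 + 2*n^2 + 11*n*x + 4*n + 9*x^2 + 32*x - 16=2*n^2 + n*(11*x + 3) + 9*x^2 + 31*x - 20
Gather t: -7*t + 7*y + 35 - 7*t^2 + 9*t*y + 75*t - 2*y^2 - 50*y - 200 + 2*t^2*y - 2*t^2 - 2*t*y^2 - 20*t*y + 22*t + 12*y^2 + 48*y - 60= t^2*(2*y - 9) + t*(-2*y^2 - 11*y + 90) + 10*y^2 + 5*y - 225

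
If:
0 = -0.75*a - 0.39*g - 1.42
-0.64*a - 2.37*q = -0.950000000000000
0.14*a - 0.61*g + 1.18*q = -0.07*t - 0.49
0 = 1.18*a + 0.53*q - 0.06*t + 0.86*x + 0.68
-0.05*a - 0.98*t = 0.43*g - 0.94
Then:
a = -3.20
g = 2.52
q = 1.27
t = 0.02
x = 2.83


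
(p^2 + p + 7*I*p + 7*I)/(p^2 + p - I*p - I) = (p + 7*I)/(p - I)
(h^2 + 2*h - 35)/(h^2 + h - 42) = (h - 5)/(h - 6)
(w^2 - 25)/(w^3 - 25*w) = 1/w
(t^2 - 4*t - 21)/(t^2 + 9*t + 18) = (t - 7)/(t + 6)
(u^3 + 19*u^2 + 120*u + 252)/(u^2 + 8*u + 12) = (u^2 + 13*u + 42)/(u + 2)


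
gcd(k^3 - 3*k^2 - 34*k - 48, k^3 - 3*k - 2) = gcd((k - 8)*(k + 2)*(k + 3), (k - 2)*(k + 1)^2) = 1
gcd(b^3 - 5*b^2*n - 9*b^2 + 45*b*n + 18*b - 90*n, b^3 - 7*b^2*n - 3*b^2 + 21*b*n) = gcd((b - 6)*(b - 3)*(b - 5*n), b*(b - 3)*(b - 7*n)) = b - 3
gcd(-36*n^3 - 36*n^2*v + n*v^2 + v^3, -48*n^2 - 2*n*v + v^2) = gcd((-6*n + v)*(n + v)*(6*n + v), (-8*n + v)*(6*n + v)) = 6*n + v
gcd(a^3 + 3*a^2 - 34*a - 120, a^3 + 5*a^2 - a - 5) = a + 5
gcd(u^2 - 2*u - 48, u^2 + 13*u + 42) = u + 6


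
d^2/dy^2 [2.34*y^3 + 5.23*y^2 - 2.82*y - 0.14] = 14.04*y + 10.46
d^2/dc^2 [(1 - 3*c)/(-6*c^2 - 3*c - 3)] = 2*((3*c - 1)*(4*c + 1)^2 - (18*c + 1)*(2*c^2 + c + 1))/(3*(2*c^2 + c + 1)^3)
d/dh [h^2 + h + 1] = 2*h + 1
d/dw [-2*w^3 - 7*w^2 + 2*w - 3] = -6*w^2 - 14*w + 2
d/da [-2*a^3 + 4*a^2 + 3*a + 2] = -6*a^2 + 8*a + 3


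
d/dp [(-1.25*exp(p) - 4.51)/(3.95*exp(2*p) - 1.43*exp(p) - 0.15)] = (4.9375*exp(2*p) + 35.629*exp(p) - 6.2618)*exp(p)/(15.6025*exp(4*p) - 11.297*exp(3*p) + 0.8599*exp(2*p) + 0.429*exp(p) + 0.0225)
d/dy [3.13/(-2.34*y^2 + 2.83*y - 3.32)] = (14.6484*y - 8.8579)/(2.34*y^2 - 2.83*y + 3.32)^2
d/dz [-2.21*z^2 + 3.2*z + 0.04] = 3.2 - 4.42*z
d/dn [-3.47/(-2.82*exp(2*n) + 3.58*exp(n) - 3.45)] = (12.4226 - 19.5708*exp(n))*exp(n)/(2.82*exp(2*n) - 3.58*exp(n) + 3.45)^2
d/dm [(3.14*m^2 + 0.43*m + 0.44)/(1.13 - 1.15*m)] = (-3.611*m^2 + 7.0964*m + 0.9919)/(1.3225*m^2 - 2.599*m + 1.2769)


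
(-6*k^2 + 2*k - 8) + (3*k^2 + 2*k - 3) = -3*k^2 + 4*k - 11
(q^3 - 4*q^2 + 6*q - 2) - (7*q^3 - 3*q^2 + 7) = -6*q^3 - q^2 + 6*q - 9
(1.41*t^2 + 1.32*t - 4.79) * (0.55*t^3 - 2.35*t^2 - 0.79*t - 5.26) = 0.7755*t^5 - 2.5875*t^4 - 6.8504*t^3 + 2.7971*t^2 - 3.1591*t + 25.1954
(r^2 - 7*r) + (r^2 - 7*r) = 2*r^2 - 14*r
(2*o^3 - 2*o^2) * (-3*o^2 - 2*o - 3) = -6*o^5 + 2*o^4 - 2*o^3 + 6*o^2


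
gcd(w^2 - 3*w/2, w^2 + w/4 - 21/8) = w - 3/2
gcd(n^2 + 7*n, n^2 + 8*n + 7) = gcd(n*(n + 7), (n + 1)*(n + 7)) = n + 7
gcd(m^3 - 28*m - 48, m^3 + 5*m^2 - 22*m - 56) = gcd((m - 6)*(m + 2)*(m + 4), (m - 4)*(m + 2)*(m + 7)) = m + 2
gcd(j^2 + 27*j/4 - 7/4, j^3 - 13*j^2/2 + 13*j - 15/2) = 1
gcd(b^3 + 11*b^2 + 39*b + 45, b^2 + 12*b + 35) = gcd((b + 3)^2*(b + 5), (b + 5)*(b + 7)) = b + 5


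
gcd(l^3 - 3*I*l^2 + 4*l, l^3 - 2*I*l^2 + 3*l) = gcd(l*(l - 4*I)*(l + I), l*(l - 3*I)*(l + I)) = l^2 + I*l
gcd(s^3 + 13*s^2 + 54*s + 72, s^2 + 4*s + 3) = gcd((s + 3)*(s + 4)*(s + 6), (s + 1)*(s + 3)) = s + 3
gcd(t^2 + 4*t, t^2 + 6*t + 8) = t + 4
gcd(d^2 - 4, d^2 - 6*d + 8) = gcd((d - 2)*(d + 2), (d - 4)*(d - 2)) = d - 2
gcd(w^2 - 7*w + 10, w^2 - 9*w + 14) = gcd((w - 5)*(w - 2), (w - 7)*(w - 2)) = w - 2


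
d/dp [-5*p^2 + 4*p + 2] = 4 - 10*p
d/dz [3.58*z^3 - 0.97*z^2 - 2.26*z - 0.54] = 10.74*z^2 - 1.94*z - 2.26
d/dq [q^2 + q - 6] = 2*q + 1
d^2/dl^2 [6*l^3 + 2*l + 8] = 36*l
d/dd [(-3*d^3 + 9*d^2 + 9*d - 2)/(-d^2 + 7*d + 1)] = (3*d^4 - 42*d^3 + 63*d^2 + 14*d + 23)/(d^4 - 14*d^3 + 47*d^2 + 14*d + 1)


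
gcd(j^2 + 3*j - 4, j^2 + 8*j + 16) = j + 4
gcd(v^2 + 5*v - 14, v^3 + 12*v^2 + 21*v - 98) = v^2 + 5*v - 14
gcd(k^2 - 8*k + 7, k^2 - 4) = 1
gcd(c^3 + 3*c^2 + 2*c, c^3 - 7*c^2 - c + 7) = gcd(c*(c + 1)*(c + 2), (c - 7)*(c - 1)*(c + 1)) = c + 1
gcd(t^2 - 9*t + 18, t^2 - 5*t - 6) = t - 6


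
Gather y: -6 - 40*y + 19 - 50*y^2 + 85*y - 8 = -50*y^2 + 45*y + 5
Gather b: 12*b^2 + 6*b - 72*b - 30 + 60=12*b^2 - 66*b + 30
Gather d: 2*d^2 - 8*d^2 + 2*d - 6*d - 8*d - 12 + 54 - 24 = -6*d^2 - 12*d + 18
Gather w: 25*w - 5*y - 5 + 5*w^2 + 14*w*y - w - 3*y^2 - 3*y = 5*w^2 + w*(14*y + 24) - 3*y^2 - 8*y - 5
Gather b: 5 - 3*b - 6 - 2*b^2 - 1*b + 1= -2*b^2 - 4*b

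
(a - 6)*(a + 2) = a^2 - 4*a - 12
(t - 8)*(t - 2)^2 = t^3 - 12*t^2 + 36*t - 32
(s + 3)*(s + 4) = s^2 + 7*s + 12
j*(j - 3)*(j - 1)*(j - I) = j^4 - 4*j^3 - I*j^3 + 3*j^2 + 4*I*j^2 - 3*I*j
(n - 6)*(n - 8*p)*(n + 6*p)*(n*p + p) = n^4*p - 2*n^3*p^2 - 5*n^3*p - 48*n^2*p^3 + 10*n^2*p^2 - 6*n^2*p + 240*n*p^3 + 12*n*p^2 + 288*p^3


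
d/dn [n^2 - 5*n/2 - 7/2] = 2*n - 5/2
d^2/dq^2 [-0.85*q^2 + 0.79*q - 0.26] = -1.70000000000000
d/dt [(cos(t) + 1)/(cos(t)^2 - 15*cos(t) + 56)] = (cos(t)^2 + 2*cos(t) - 71)*sin(t)/(cos(t)^2 - 15*cos(t) + 56)^2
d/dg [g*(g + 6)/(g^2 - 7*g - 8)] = (-13*g^2 - 16*g - 48)/(g^4 - 14*g^3 + 33*g^2 + 112*g + 64)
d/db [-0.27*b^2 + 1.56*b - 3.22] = 1.56 - 0.54*b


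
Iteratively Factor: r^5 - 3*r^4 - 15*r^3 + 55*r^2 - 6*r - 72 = (r - 3)*(r^4 - 15*r^2 + 10*r + 24) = (r - 3)^2*(r^3 + 3*r^2 - 6*r - 8) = (r - 3)^2*(r - 2)*(r^2 + 5*r + 4) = (r - 3)^2*(r - 2)*(r + 4)*(r + 1)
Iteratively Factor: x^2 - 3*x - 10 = (x + 2)*(x - 5)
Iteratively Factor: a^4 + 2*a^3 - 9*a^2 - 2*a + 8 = (a - 2)*(a^3 + 4*a^2 - a - 4) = (a - 2)*(a + 4)*(a^2 - 1) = (a - 2)*(a + 1)*(a + 4)*(a - 1)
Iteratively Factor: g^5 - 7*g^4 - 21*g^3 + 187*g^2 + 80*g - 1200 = (g - 4)*(g^4 - 3*g^3 - 33*g^2 + 55*g + 300) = (g - 4)*(g + 3)*(g^3 - 6*g^2 - 15*g + 100) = (g - 4)*(g + 3)*(g + 4)*(g^2 - 10*g + 25) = (g - 5)*(g - 4)*(g + 3)*(g + 4)*(g - 5)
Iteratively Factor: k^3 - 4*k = (k - 2)*(k^2 + 2*k) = k*(k - 2)*(k + 2)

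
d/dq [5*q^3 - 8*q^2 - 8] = q*(15*q - 16)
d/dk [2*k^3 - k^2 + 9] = 2*k*(3*k - 1)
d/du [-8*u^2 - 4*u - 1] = -16*u - 4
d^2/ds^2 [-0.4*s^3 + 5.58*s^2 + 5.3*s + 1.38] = 11.16 - 2.4*s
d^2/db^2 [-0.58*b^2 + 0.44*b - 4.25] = -1.16000000000000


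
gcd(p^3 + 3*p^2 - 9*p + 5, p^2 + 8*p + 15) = p + 5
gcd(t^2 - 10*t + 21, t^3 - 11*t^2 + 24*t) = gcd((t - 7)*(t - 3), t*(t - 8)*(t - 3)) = t - 3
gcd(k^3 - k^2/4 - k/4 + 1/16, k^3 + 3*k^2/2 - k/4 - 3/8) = k^2 - 1/4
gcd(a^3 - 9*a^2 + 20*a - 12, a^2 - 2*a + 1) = a - 1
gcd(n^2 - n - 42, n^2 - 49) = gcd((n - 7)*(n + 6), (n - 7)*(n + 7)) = n - 7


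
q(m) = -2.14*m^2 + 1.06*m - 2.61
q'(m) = 1.06 - 4.28*m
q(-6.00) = -86.01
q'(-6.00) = 26.74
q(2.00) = -9.05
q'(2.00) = -7.50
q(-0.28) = -3.07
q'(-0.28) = 2.26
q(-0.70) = -4.40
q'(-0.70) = 4.06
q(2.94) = -17.99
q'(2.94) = -11.52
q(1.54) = -6.05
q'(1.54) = -5.53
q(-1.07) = -6.19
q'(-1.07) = 5.64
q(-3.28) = -29.11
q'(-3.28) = 15.10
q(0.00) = -2.61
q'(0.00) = 1.06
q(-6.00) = -86.01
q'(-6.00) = 26.74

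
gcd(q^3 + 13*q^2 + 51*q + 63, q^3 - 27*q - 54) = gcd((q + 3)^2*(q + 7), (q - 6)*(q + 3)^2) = q^2 + 6*q + 9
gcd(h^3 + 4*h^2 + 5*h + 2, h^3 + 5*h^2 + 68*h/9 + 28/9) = h + 2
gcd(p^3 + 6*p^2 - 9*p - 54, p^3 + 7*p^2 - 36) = p^2 + 9*p + 18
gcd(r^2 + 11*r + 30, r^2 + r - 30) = r + 6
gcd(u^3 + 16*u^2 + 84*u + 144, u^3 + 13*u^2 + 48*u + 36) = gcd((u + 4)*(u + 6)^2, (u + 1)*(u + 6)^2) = u^2 + 12*u + 36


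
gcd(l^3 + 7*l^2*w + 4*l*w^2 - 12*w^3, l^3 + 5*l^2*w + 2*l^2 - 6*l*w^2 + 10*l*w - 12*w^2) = -l^2 - 5*l*w + 6*w^2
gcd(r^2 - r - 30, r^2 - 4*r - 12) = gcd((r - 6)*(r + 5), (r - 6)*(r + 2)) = r - 6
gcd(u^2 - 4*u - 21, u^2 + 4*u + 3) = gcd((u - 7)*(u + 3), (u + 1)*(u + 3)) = u + 3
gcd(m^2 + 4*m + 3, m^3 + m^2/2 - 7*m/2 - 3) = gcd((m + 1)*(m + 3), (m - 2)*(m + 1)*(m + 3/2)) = m + 1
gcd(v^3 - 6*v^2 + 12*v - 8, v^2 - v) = 1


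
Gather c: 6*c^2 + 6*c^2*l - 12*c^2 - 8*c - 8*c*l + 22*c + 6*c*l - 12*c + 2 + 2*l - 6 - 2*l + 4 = c^2*(6*l - 6) + c*(2 - 2*l)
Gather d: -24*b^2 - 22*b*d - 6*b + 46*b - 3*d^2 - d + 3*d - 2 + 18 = -24*b^2 + 40*b - 3*d^2 + d*(2 - 22*b) + 16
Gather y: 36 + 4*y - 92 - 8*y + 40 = -4*y - 16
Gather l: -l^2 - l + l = -l^2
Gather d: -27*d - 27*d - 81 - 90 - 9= -54*d - 180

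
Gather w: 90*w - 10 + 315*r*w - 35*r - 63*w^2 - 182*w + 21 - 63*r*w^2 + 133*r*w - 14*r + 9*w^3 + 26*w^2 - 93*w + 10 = -49*r + 9*w^3 + w^2*(-63*r - 37) + w*(448*r - 185) + 21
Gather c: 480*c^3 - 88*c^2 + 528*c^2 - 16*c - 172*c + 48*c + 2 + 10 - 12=480*c^3 + 440*c^2 - 140*c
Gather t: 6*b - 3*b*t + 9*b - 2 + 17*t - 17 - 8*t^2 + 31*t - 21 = 15*b - 8*t^2 + t*(48 - 3*b) - 40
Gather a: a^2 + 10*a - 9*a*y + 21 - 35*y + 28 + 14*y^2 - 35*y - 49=a^2 + a*(10 - 9*y) + 14*y^2 - 70*y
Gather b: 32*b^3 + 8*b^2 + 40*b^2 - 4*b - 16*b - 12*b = 32*b^3 + 48*b^2 - 32*b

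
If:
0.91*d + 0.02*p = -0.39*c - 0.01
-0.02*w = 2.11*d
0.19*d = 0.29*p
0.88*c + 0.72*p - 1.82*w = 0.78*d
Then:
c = -0.03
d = 0.00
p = 0.00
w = -0.01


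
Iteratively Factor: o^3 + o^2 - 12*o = (o + 4)*(o^2 - 3*o) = o*(o + 4)*(o - 3)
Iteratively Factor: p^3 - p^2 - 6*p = (p + 2)*(p^2 - 3*p) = (p - 3)*(p + 2)*(p)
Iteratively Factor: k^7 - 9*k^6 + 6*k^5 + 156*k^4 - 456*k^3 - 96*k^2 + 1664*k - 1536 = (k - 4)*(k^6 - 5*k^5 - 14*k^4 + 100*k^3 - 56*k^2 - 320*k + 384) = (k - 4)^2*(k^5 - k^4 - 18*k^3 + 28*k^2 + 56*k - 96) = (k - 4)^2*(k + 4)*(k^4 - 5*k^3 + 2*k^2 + 20*k - 24) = (k - 4)^2*(k - 2)*(k + 4)*(k^3 - 3*k^2 - 4*k + 12) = (k - 4)^2*(k - 3)*(k - 2)*(k + 4)*(k^2 - 4) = (k - 4)^2*(k - 3)*(k - 2)*(k + 2)*(k + 4)*(k - 2)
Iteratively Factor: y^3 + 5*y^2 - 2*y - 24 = (y + 3)*(y^2 + 2*y - 8) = (y + 3)*(y + 4)*(y - 2)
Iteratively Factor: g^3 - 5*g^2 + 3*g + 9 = (g - 3)*(g^2 - 2*g - 3) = (g - 3)^2*(g + 1)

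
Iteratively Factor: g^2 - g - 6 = (g - 3)*(g + 2)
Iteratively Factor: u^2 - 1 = (u + 1)*(u - 1)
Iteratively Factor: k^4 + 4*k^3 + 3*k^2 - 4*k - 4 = (k + 1)*(k^3 + 3*k^2 - 4) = (k + 1)*(k + 2)*(k^2 + k - 2) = (k + 1)*(k + 2)^2*(k - 1)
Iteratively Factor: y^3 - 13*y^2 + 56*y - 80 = (y - 5)*(y^2 - 8*y + 16) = (y - 5)*(y - 4)*(y - 4)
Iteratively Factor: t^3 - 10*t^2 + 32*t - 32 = (t - 4)*(t^2 - 6*t + 8) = (t - 4)^2*(t - 2)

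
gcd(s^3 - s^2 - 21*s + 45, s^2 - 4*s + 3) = s - 3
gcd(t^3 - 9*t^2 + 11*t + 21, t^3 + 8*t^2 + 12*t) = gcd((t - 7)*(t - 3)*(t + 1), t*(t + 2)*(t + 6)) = 1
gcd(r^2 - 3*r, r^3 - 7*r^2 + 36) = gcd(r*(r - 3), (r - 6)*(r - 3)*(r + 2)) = r - 3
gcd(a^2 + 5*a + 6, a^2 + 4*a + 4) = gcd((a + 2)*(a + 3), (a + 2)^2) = a + 2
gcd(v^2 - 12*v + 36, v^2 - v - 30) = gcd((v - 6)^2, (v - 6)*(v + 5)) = v - 6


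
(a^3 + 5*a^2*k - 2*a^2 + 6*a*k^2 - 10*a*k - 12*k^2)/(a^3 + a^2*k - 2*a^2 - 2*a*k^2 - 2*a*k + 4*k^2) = (a + 3*k)/(a - k)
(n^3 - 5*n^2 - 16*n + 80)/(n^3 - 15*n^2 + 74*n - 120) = (n + 4)/(n - 6)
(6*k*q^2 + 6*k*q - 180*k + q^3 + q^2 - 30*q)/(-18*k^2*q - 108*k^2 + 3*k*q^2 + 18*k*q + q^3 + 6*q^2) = (q - 5)/(-3*k + q)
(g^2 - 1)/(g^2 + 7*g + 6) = (g - 1)/(g + 6)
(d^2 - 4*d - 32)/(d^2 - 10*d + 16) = (d + 4)/(d - 2)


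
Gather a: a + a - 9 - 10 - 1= 2*a - 20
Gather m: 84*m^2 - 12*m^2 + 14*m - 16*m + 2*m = 72*m^2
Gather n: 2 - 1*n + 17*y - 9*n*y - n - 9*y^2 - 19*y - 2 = n*(-9*y - 2) - 9*y^2 - 2*y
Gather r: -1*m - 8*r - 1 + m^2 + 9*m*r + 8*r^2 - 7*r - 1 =m^2 - m + 8*r^2 + r*(9*m - 15) - 2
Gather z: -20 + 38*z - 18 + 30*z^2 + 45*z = 30*z^2 + 83*z - 38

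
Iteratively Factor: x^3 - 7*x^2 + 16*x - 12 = (x - 2)*(x^2 - 5*x + 6) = (x - 3)*(x - 2)*(x - 2)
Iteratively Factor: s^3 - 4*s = (s + 2)*(s^2 - 2*s) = s*(s + 2)*(s - 2)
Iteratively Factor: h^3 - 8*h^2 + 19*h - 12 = (h - 4)*(h^2 - 4*h + 3) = (h - 4)*(h - 3)*(h - 1)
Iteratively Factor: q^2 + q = (q + 1)*(q)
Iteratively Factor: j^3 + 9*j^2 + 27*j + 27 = (j + 3)*(j^2 + 6*j + 9) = (j + 3)^2*(j + 3)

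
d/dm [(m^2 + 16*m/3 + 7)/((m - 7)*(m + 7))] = 16*(-m^2 - 21*m - 49)/(3*(m^4 - 98*m^2 + 2401))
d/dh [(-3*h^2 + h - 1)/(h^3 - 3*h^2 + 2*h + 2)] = (3*h^4 - 2*h^3 - 18*h + 4)/(h^6 - 6*h^5 + 13*h^4 - 8*h^3 - 8*h^2 + 8*h + 4)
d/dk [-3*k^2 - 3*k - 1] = -6*k - 3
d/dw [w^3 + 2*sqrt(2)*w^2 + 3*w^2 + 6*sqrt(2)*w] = 3*w^2 + 4*sqrt(2)*w + 6*w + 6*sqrt(2)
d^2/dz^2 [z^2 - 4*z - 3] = 2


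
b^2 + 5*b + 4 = (b + 1)*(b + 4)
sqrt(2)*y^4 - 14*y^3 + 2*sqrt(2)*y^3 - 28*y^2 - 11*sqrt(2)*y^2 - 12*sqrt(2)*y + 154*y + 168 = (y - 3)*(y + 4)*(y - 7*sqrt(2))*(sqrt(2)*y + sqrt(2))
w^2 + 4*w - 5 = (w - 1)*(w + 5)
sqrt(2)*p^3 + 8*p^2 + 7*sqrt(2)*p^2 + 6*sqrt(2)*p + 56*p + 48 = (p + 6)*(p + 4*sqrt(2))*(sqrt(2)*p + sqrt(2))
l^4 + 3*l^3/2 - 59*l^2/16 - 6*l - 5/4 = (l - 2)*(l + 1/4)*(l + 5/4)*(l + 2)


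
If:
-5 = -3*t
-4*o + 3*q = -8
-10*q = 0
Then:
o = 2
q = 0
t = 5/3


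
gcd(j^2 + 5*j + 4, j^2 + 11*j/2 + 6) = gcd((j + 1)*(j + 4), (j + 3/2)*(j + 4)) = j + 4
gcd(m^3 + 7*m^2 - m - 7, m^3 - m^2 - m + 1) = m^2 - 1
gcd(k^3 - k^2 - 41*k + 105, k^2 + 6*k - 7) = k + 7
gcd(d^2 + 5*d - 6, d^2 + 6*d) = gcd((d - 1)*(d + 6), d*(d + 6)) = d + 6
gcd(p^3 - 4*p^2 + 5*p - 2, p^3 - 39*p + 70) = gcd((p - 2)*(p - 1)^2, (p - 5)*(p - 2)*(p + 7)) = p - 2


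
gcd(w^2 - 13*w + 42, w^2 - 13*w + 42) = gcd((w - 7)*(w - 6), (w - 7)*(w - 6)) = w^2 - 13*w + 42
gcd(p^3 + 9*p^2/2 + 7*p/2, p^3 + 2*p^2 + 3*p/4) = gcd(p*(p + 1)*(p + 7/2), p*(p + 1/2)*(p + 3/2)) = p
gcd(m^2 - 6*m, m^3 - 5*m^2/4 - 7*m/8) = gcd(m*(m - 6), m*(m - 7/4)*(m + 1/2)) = m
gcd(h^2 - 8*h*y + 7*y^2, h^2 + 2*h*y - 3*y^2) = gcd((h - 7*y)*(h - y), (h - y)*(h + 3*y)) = -h + y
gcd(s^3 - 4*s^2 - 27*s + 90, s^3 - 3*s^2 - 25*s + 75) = s^2 + 2*s - 15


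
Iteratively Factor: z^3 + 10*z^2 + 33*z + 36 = (z + 3)*(z^2 + 7*z + 12) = (z + 3)^2*(z + 4)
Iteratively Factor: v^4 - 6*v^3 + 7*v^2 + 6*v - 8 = (v - 1)*(v^3 - 5*v^2 + 2*v + 8) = (v - 1)*(v + 1)*(v^2 - 6*v + 8) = (v - 2)*(v - 1)*(v + 1)*(v - 4)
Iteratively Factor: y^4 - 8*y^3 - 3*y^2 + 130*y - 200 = (y + 4)*(y^3 - 12*y^2 + 45*y - 50) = (y - 5)*(y + 4)*(y^2 - 7*y + 10) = (y - 5)^2*(y + 4)*(y - 2)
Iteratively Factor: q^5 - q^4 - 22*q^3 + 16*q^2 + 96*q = (q - 4)*(q^4 + 3*q^3 - 10*q^2 - 24*q) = q*(q - 4)*(q^3 + 3*q^2 - 10*q - 24) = q*(q - 4)*(q - 3)*(q^2 + 6*q + 8) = q*(q - 4)*(q - 3)*(q + 2)*(q + 4)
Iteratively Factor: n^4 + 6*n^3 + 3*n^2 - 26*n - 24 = (n + 4)*(n^3 + 2*n^2 - 5*n - 6) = (n + 3)*(n + 4)*(n^2 - n - 2) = (n - 2)*(n + 3)*(n + 4)*(n + 1)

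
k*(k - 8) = k^2 - 8*k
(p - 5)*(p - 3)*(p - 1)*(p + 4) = p^4 - 5*p^3 - 13*p^2 + 77*p - 60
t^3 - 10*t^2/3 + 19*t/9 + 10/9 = (t - 2)*(t - 5/3)*(t + 1/3)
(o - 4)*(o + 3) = o^2 - o - 12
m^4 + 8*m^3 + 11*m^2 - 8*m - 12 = (m - 1)*(m + 1)*(m + 2)*(m + 6)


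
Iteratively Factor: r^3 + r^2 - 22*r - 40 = (r - 5)*(r^2 + 6*r + 8) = (r - 5)*(r + 4)*(r + 2)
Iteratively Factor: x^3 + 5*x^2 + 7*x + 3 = (x + 1)*(x^2 + 4*x + 3) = (x + 1)*(x + 3)*(x + 1)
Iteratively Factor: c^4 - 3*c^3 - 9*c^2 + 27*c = (c - 3)*(c^3 - 9*c) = c*(c - 3)*(c^2 - 9) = c*(c - 3)^2*(c + 3)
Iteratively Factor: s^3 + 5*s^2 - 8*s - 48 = (s - 3)*(s^2 + 8*s + 16) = (s - 3)*(s + 4)*(s + 4)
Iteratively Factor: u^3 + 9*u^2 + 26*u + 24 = (u + 4)*(u^2 + 5*u + 6) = (u + 2)*(u + 4)*(u + 3)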